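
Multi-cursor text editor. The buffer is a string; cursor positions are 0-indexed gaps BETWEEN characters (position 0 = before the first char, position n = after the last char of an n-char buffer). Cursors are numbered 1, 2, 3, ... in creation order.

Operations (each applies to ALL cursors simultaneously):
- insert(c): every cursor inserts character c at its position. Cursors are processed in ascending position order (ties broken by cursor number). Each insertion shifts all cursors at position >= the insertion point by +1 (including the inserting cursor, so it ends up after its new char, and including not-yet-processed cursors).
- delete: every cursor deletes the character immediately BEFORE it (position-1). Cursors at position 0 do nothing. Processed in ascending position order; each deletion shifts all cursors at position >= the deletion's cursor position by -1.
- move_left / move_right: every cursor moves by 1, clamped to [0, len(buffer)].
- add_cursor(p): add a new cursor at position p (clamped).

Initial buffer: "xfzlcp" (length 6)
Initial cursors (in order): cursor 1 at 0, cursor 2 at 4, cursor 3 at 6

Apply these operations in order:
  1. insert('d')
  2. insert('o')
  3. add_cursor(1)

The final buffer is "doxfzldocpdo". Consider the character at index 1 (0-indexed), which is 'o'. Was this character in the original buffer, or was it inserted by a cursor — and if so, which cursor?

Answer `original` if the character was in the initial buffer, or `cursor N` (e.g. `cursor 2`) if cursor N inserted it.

After op 1 (insert('d')): buffer="dxfzldcpd" (len 9), cursors c1@1 c2@6 c3@9, authorship 1....2..3
After op 2 (insert('o')): buffer="doxfzldocpdo" (len 12), cursors c1@2 c2@8 c3@12, authorship 11....22..33
After op 3 (add_cursor(1)): buffer="doxfzldocpdo" (len 12), cursors c4@1 c1@2 c2@8 c3@12, authorship 11....22..33
Authorship (.=original, N=cursor N): 1 1 . . . . 2 2 . . 3 3
Index 1: author = 1

Answer: cursor 1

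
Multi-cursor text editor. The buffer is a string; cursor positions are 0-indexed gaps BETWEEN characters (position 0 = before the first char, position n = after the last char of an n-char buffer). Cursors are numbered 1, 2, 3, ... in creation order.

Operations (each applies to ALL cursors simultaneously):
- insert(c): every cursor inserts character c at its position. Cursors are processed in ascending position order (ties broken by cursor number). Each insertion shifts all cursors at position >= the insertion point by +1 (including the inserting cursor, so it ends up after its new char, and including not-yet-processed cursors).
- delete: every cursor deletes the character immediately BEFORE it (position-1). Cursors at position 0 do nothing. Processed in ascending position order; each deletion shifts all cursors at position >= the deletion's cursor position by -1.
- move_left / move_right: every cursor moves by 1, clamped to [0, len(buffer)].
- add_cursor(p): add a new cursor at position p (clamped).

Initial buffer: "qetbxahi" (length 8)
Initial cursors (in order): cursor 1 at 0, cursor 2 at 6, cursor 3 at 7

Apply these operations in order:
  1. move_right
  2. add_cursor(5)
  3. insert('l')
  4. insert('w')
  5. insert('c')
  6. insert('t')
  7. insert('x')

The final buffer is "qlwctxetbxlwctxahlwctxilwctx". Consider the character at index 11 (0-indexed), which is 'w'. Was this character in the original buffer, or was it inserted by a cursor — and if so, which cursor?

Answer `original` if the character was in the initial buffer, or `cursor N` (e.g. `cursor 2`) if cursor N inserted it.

After op 1 (move_right): buffer="qetbxahi" (len 8), cursors c1@1 c2@7 c3@8, authorship ........
After op 2 (add_cursor(5)): buffer="qetbxahi" (len 8), cursors c1@1 c4@5 c2@7 c3@8, authorship ........
After op 3 (insert('l')): buffer="qletbxlahlil" (len 12), cursors c1@2 c4@7 c2@10 c3@12, authorship .1....4..2.3
After op 4 (insert('w')): buffer="qlwetbxlwahlwilw" (len 16), cursors c1@3 c4@9 c2@13 c3@16, authorship .11....44..22.33
After op 5 (insert('c')): buffer="qlwcetbxlwcahlwcilwc" (len 20), cursors c1@4 c4@11 c2@16 c3@20, authorship .111....444..222.333
After op 6 (insert('t')): buffer="qlwctetbxlwctahlwctilwct" (len 24), cursors c1@5 c4@13 c2@19 c3@24, authorship .1111....4444..2222.3333
After op 7 (insert('x')): buffer="qlwctxetbxlwctxahlwctxilwctx" (len 28), cursors c1@6 c4@15 c2@22 c3@28, authorship .11111....44444..22222.33333
Authorship (.=original, N=cursor N): . 1 1 1 1 1 . . . . 4 4 4 4 4 . . 2 2 2 2 2 . 3 3 3 3 3
Index 11: author = 4

Answer: cursor 4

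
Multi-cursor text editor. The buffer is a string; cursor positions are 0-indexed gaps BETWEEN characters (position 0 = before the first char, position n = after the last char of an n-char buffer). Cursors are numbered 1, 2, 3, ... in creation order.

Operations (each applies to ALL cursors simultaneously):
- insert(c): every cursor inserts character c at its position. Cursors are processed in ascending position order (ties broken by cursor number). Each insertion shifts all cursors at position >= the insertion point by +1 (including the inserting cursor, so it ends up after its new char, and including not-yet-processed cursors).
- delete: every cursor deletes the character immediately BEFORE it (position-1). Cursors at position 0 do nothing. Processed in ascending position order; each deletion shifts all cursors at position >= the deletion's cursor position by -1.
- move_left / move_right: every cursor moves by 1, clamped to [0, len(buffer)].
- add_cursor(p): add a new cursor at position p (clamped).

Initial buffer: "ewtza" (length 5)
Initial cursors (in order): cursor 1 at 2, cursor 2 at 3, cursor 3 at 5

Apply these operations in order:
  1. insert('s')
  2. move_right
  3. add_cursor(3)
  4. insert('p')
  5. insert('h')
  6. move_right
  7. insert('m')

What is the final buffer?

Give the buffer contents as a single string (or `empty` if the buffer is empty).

After op 1 (insert('s')): buffer="ewstszas" (len 8), cursors c1@3 c2@5 c3@8, authorship ..1.2..3
After op 2 (move_right): buffer="ewstszas" (len 8), cursors c1@4 c2@6 c3@8, authorship ..1.2..3
After op 3 (add_cursor(3)): buffer="ewstszas" (len 8), cursors c4@3 c1@4 c2@6 c3@8, authorship ..1.2..3
After op 4 (insert('p')): buffer="ewsptpszpasp" (len 12), cursors c4@4 c1@6 c2@9 c3@12, authorship ..14.12.2.33
After op 5 (insert('h')): buffer="ewsphtphszphasph" (len 16), cursors c4@5 c1@8 c2@12 c3@16, authorship ..144.112.22.333
After op 6 (move_right): buffer="ewsphtphszphasph" (len 16), cursors c4@6 c1@9 c2@13 c3@16, authorship ..144.112.22.333
After op 7 (insert('m')): buffer="ewsphtmphsmzphamsphm" (len 20), cursors c4@7 c1@11 c2@16 c3@20, authorship ..144.41121.22.23333

Answer: ewsphtmphsmzphamsphm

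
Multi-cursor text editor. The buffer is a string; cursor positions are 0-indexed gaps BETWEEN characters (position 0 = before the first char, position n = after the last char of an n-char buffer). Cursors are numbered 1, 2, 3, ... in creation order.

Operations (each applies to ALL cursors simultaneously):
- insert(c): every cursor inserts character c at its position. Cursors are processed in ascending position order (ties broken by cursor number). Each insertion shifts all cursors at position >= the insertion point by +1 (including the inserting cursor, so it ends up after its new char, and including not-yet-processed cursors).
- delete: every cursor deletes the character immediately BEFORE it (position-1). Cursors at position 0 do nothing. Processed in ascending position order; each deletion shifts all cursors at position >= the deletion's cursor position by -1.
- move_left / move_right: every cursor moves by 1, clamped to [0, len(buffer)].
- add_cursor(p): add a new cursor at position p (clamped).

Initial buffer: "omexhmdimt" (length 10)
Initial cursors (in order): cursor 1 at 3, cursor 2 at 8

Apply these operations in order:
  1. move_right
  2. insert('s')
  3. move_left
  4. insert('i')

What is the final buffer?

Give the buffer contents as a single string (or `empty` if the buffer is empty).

After op 1 (move_right): buffer="omexhmdimt" (len 10), cursors c1@4 c2@9, authorship ..........
After op 2 (insert('s')): buffer="omexshmdimst" (len 12), cursors c1@5 c2@11, authorship ....1.....2.
After op 3 (move_left): buffer="omexshmdimst" (len 12), cursors c1@4 c2@10, authorship ....1.....2.
After op 4 (insert('i')): buffer="omexishmdimist" (len 14), cursors c1@5 c2@12, authorship ....11.....22.

Answer: omexishmdimist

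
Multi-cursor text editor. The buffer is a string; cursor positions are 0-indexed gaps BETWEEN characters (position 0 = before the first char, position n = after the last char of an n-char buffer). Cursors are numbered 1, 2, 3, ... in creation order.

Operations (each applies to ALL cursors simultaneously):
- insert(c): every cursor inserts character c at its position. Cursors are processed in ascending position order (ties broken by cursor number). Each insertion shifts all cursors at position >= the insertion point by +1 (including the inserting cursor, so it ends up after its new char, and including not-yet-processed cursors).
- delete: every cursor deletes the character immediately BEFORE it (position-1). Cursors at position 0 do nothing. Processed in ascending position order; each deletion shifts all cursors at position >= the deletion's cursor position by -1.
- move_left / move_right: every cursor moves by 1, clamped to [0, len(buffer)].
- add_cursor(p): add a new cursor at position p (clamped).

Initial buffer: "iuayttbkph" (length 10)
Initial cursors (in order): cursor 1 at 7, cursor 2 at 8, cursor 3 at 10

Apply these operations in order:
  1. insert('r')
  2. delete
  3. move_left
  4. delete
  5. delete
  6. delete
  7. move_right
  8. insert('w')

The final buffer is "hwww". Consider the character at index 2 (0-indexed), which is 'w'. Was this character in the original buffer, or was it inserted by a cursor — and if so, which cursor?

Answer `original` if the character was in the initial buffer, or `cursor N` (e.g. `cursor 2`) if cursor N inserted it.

Answer: cursor 2

Derivation:
After op 1 (insert('r')): buffer="iuayttbrkrphr" (len 13), cursors c1@8 c2@10 c3@13, authorship .......1.2..3
After op 2 (delete): buffer="iuayttbkph" (len 10), cursors c1@7 c2@8 c3@10, authorship ..........
After op 3 (move_left): buffer="iuayttbkph" (len 10), cursors c1@6 c2@7 c3@9, authorship ..........
After op 4 (delete): buffer="iuaytkh" (len 7), cursors c1@5 c2@5 c3@6, authorship .......
After op 5 (delete): buffer="iuah" (len 4), cursors c1@3 c2@3 c3@3, authorship ....
After op 6 (delete): buffer="h" (len 1), cursors c1@0 c2@0 c3@0, authorship .
After op 7 (move_right): buffer="h" (len 1), cursors c1@1 c2@1 c3@1, authorship .
After op 8 (insert('w')): buffer="hwww" (len 4), cursors c1@4 c2@4 c3@4, authorship .123
Authorship (.=original, N=cursor N): . 1 2 3
Index 2: author = 2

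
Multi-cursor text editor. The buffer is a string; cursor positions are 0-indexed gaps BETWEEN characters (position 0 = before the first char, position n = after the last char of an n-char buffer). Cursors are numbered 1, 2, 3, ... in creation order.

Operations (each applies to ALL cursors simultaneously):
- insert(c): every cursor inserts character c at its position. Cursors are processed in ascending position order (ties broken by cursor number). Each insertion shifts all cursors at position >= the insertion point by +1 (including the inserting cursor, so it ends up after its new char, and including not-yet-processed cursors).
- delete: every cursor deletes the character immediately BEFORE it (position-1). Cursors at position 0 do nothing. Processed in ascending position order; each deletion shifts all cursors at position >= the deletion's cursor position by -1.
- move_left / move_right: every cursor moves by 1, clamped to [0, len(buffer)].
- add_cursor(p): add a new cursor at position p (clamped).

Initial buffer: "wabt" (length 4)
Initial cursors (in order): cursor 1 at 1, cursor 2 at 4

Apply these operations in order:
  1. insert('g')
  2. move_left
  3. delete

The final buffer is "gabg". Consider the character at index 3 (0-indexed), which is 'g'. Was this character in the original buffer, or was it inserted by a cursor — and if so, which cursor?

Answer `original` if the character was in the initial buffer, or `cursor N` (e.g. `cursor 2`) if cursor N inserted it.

Answer: cursor 2

Derivation:
After op 1 (insert('g')): buffer="wgabtg" (len 6), cursors c1@2 c2@6, authorship .1...2
After op 2 (move_left): buffer="wgabtg" (len 6), cursors c1@1 c2@5, authorship .1...2
After op 3 (delete): buffer="gabg" (len 4), cursors c1@0 c2@3, authorship 1..2
Authorship (.=original, N=cursor N): 1 . . 2
Index 3: author = 2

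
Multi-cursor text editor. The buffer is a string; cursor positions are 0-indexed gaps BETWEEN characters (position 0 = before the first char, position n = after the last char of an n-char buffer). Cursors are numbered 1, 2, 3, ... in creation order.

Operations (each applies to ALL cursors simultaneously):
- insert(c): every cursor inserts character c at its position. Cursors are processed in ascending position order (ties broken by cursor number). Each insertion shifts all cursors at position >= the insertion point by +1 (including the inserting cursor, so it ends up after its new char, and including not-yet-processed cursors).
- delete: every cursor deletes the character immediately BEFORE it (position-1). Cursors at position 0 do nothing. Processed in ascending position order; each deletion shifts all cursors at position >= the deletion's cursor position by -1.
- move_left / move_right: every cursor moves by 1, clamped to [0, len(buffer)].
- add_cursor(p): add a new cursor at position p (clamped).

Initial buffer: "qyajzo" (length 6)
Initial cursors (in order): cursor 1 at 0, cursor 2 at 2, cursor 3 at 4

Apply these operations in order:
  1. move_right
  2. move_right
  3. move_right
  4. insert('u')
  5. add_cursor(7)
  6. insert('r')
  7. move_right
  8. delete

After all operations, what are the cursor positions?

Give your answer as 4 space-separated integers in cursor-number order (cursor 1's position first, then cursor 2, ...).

Answer: 5 8 9 8

Derivation:
After op 1 (move_right): buffer="qyajzo" (len 6), cursors c1@1 c2@3 c3@5, authorship ......
After op 2 (move_right): buffer="qyajzo" (len 6), cursors c1@2 c2@4 c3@6, authorship ......
After op 3 (move_right): buffer="qyajzo" (len 6), cursors c1@3 c2@5 c3@6, authorship ......
After op 4 (insert('u')): buffer="qyaujzuou" (len 9), cursors c1@4 c2@7 c3@9, authorship ...1..2.3
After op 5 (add_cursor(7)): buffer="qyaujzuou" (len 9), cursors c1@4 c2@7 c4@7 c3@9, authorship ...1..2.3
After op 6 (insert('r')): buffer="qyaurjzurrour" (len 13), cursors c1@5 c2@10 c4@10 c3@13, authorship ...11..224.33
After op 7 (move_right): buffer="qyaurjzurrour" (len 13), cursors c1@6 c2@11 c4@11 c3@13, authorship ...11..224.33
After op 8 (delete): buffer="qyaurzuru" (len 9), cursors c1@5 c2@8 c4@8 c3@9, authorship ...11.223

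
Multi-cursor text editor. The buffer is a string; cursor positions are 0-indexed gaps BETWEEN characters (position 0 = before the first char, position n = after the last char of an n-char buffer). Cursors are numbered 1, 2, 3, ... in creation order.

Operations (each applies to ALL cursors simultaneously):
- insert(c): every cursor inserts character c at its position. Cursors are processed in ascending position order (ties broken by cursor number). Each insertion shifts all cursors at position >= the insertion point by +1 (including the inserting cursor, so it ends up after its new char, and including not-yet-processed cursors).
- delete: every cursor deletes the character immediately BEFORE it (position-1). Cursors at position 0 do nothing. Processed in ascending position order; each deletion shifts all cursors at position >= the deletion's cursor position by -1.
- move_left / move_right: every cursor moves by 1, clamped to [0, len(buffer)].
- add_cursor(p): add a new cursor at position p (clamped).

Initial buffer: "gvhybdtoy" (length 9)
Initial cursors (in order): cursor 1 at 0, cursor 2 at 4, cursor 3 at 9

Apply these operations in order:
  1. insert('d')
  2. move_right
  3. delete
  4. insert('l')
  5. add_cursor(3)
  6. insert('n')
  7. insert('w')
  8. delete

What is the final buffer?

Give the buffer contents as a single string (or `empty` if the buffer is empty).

After op 1 (insert('d')): buffer="dgvhydbdtoyd" (len 12), cursors c1@1 c2@6 c3@12, authorship 1....2.....3
After op 2 (move_right): buffer="dgvhydbdtoyd" (len 12), cursors c1@2 c2@7 c3@12, authorship 1....2.....3
After op 3 (delete): buffer="dvhyddtoy" (len 9), cursors c1@1 c2@5 c3@9, authorship 1...2....
After op 4 (insert('l')): buffer="dlvhydldtoyl" (len 12), cursors c1@2 c2@7 c3@12, authorship 11...22....3
After op 5 (add_cursor(3)): buffer="dlvhydldtoyl" (len 12), cursors c1@2 c4@3 c2@7 c3@12, authorship 11...22....3
After op 6 (insert('n')): buffer="dlnvnhydlndtoyln" (len 16), cursors c1@3 c4@5 c2@10 c3@16, authorship 111.4..222....33
After op 7 (insert('w')): buffer="dlnwvnwhydlnwdtoylnw" (len 20), cursors c1@4 c4@7 c2@13 c3@20, authorship 1111.44..2222....333
After op 8 (delete): buffer="dlnvnhydlndtoyln" (len 16), cursors c1@3 c4@5 c2@10 c3@16, authorship 111.4..222....33

Answer: dlnvnhydlndtoyln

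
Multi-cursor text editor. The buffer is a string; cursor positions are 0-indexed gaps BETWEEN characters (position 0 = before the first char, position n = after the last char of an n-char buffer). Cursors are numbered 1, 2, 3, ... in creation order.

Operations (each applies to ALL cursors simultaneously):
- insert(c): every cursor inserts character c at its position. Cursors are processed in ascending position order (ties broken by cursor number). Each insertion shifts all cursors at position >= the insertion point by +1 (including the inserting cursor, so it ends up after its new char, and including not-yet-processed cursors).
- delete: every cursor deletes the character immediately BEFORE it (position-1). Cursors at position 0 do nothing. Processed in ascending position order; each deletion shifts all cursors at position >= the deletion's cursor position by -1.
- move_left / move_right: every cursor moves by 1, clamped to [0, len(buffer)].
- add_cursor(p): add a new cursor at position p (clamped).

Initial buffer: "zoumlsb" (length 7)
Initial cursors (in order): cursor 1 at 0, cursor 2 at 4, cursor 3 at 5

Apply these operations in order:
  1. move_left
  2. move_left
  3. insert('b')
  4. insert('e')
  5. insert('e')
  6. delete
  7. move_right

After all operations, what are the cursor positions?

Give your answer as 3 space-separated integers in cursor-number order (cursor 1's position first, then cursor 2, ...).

After op 1 (move_left): buffer="zoumlsb" (len 7), cursors c1@0 c2@3 c3@4, authorship .......
After op 2 (move_left): buffer="zoumlsb" (len 7), cursors c1@0 c2@2 c3@3, authorship .......
After op 3 (insert('b')): buffer="bzobubmlsb" (len 10), cursors c1@1 c2@4 c3@6, authorship 1..2.3....
After op 4 (insert('e')): buffer="bezobeubemlsb" (len 13), cursors c1@2 c2@6 c3@9, authorship 11..22.33....
After op 5 (insert('e')): buffer="beezobeeubeemlsb" (len 16), cursors c1@3 c2@8 c3@12, authorship 111..222.333....
After op 6 (delete): buffer="bezobeubemlsb" (len 13), cursors c1@2 c2@6 c3@9, authorship 11..22.33....
After op 7 (move_right): buffer="bezobeubemlsb" (len 13), cursors c1@3 c2@7 c3@10, authorship 11..22.33....

Answer: 3 7 10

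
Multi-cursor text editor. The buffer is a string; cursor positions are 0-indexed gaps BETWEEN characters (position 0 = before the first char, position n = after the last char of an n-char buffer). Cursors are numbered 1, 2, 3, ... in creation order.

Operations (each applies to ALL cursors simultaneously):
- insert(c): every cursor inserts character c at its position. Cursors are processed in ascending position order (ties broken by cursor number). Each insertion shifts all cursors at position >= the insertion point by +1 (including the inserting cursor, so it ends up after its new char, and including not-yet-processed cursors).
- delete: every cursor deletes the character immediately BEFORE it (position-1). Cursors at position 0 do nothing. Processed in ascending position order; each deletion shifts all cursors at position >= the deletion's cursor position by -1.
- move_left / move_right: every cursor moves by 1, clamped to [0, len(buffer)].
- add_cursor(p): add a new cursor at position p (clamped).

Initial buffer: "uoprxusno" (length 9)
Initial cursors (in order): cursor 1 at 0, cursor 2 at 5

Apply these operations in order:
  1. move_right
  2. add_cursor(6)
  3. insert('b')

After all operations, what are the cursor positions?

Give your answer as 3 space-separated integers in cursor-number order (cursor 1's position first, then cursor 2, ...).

After op 1 (move_right): buffer="uoprxusno" (len 9), cursors c1@1 c2@6, authorship .........
After op 2 (add_cursor(6)): buffer="uoprxusno" (len 9), cursors c1@1 c2@6 c3@6, authorship .........
After op 3 (insert('b')): buffer="uboprxubbsno" (len 12), cursors c1@2 c2@9 c3@9, authorship .1.....23...

Answer: 2 9 9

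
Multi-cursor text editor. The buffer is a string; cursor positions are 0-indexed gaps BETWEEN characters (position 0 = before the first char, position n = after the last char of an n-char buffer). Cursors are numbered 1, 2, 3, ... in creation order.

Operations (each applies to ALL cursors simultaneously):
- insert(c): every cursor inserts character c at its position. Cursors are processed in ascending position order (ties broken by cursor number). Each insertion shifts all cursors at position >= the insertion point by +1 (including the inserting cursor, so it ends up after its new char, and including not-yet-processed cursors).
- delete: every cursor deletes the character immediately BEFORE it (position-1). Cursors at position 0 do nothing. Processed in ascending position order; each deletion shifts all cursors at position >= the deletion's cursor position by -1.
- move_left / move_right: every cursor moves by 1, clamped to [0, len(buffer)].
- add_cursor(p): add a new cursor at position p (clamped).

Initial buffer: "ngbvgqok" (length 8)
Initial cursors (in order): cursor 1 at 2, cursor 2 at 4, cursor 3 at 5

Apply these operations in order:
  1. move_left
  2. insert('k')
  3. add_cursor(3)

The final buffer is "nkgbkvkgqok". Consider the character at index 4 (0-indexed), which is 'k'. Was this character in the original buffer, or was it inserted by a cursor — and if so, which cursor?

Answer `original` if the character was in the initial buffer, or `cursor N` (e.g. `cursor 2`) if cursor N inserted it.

Answer: cursor 2

Derivation:
After op 1 (move_left): buffer="ngbvgqok" (len 8), cursors c1@1 c2@3 c3@4, authorship ........
After op 2 (insert('k')): buffer="nkgbkvkgqok" (len 11), cursors c1@2 c2@5 c3@7, authorship .1..2.3....
After op 3 (add_cursor(3)): buffer="nkgbkvkgqok" (len 11), cursors c1@2 c4@3 c2@5 c3@7, authorship .1..2.3....
Authorship (.=original, N=cursor N): . 1 . . 2 . 3 . . . .
Index 4: author = 2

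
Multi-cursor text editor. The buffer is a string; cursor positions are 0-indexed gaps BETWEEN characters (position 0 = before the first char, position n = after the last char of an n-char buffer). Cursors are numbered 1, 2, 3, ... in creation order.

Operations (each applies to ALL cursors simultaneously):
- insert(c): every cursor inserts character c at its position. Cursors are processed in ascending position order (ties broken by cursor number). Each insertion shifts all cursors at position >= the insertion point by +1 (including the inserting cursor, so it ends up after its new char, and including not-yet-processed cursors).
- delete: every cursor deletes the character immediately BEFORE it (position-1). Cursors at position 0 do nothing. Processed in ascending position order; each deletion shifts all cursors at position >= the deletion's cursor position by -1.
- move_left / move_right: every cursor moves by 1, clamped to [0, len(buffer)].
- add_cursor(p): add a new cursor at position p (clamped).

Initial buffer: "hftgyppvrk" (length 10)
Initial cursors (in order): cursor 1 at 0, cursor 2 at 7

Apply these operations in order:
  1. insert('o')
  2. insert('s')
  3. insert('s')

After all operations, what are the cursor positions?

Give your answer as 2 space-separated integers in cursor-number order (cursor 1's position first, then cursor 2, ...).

After op 1 (insert('o')): buffer="ohftgyppovrk" (len 12), cursors c1@1 c2@9, authorship 1.......2...
After op 2 (insert('s')): buffer="oshftgypposvrk" (len 14), cursors c1@2 c2@11, authorship 11.......22...
After op 3 (insert('s')): buffer="osshftgyppossvrk" (len 16), cursors c1@3 c2@13, authorship 111.......222...

Answer: 3 13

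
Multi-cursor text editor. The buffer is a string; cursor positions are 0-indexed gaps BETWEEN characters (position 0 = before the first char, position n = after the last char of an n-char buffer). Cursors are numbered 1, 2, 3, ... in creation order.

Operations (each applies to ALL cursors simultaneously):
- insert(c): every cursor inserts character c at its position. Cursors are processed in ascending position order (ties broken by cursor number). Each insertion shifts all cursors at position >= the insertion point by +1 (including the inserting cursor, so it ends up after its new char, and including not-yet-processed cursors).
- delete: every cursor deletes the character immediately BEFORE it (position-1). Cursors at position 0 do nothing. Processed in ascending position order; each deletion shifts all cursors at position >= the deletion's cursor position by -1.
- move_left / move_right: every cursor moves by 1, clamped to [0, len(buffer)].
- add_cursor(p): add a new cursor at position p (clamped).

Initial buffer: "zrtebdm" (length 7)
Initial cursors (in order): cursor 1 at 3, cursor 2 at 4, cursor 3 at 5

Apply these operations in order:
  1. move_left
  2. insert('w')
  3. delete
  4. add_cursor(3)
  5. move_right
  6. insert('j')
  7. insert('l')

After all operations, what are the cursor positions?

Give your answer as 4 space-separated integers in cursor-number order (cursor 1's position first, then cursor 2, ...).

After op 1 (move_left): buffer="zrtebdm" (len 7), cursors c1@2 c2@3 c3@4, authorship .......
After op 2 (insert('w')): buffer="zrwtwewbdm" (len 10), cursors c1@3 c2@5 c3@7, authorship ..1.2.3...
After op 3 (delete): buffer="zrtebdm" (len 7), cursors c1@2 c2@3 c3@4, authorship .......
After op 4 (add_cursor(3)): buffer="zrtebdm" (len 7), cursors c1@2 c2@3 c4@3 c3@4, authorship .......
After op 5 (move_right): buffer="zrtebdm" (len 7), cursors c1@3 c2@4 c4@4 c3@5, authorship .......
After op 6 (insert('j')): buffer="zrtjejjbjdm" (len 11), cursors c1@4 c2@7 c4@7 c3@9, authorship ...1.24.3..
After op 7 (insert('l')): buffer="zrtjlejjllbjldm" (len 15), cursors c1@5 c2@10 c4@10 c3@13, authorship ...11.2424.33..

Answer: 5 10 13 10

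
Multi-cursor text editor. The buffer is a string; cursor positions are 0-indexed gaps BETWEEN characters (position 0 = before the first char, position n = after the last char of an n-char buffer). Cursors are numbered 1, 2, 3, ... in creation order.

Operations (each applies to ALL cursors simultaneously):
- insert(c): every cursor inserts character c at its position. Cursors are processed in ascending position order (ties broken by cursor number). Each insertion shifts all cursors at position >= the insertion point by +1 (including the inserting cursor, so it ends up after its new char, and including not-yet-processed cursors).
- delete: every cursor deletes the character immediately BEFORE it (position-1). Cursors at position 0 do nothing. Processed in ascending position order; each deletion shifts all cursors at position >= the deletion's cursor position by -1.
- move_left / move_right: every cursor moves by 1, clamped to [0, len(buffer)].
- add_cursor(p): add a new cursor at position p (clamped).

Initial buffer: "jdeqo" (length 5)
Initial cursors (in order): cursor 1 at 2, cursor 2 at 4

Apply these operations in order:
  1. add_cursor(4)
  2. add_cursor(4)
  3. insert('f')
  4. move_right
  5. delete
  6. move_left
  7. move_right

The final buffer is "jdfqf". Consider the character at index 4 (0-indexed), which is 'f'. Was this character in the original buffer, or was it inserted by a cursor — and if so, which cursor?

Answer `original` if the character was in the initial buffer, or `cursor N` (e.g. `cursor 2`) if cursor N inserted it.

Answer: cursor 2

Derivation:
After op 1 (add_cursor(4)): buffer="jdeqo" (len 5), cursors c1@2 c2@4 c3@4, authorship .....
After op 2 (add_cursor(4)): buffer="jdeqo" (len 5), cursors c1@2 c2@4 c3@4 c4@4, authorship .....
After op 3 (insert('f')): buffer="jdfeqfffo" (len 9), cursors c1@3 c2@8 c3@8 c4@8, authorship ..1..234.
After op 4 (move_right): buffer="jdfeqfffo" (len 9), cursors c1@4 c2@9 c3@9 c4@9, authorship ..1..234.
After op 5 (delete): buffer="jdfqf" (len 5), cursors c1@3 c2@5 c3@5 c4@5, authorship ..1.2
After op 6 (move_left): buffer="jdfqf" (len 5), cursors c1@2 c2@4 c3@4 c4@4, authorship ..1.2
After op 7 (move_right): buffer="jdfqf" (len 5), cursors c1@3 c2@5 c3@5 c4@5, authorship ..1.2
Authorship (.=original, N=cursor N): . . 1 . 2
Index 4: author = 2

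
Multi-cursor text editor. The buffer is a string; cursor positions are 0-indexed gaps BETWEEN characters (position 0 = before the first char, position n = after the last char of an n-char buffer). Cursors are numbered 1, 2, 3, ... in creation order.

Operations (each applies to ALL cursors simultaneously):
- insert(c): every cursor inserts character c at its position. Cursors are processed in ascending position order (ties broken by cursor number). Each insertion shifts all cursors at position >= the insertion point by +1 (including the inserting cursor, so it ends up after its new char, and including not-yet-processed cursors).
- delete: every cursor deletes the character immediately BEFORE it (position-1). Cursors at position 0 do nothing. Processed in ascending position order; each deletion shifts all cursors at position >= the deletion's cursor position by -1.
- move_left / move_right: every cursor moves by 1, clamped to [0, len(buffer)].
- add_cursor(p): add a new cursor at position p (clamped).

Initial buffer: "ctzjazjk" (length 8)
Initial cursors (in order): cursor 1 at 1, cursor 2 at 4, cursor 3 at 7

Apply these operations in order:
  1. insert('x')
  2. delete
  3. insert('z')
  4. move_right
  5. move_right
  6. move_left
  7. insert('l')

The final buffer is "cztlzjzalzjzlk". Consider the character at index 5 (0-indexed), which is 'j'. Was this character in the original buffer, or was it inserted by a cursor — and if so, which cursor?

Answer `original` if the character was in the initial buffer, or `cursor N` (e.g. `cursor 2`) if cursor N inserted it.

After op 1 (insert('x')): buffer="cxtzjxazjxk" (len 11), cursors c1@2 c2@6 c3@10, authorship .1...2...3.
After op 2 (delete): buffer="ctzjazjk" (len 8), cursors c1@1 c2@4 c3@7, authorship ........
After op 3 (insert('z')): buffer="cztzjzazjzk" (len 11), cursors c1@2 c2@6 c3@10, authorship .1...2...3.
After op 4 (move_right): buffer="cztzjzazjzk" (len 11), cursors c1@3 c2@7 c3@11, authorship .1...2...3.
After op 5 (move_right): buffer="cztzjzazjzk" (len 11), cursors c1@4 c2@8 c3@11, authorship .1...2...3.
After op 6 (move_left): buffer="cztzjzazjzk" (len 11), cursors c1@3 c2@7 c3@10, authorship .1...2...3.
After op 7 (insert('l')): buffer="cztlzjzalzjzlk" (len 14), cursors c1@4 c2@9 c3@13, authorship .1.1..2.2..33.
Authorship (.=original, N=cursor N): . 1 . 1 . . 2 . 2 . . 3 3 .
Index 5: author = original

Answer: original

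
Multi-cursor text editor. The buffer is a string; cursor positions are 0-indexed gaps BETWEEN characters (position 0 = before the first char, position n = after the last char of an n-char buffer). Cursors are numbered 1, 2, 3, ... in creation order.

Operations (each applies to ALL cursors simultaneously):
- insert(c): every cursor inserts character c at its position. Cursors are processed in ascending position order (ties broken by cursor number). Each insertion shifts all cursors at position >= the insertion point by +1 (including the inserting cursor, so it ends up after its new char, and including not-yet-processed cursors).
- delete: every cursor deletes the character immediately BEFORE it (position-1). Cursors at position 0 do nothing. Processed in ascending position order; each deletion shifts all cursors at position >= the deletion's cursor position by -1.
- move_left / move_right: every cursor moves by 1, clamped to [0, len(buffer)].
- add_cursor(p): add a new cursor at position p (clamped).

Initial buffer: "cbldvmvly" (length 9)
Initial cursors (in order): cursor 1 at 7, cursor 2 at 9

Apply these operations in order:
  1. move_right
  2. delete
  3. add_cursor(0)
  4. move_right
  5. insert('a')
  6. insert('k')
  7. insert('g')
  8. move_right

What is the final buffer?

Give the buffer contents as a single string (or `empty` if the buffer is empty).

Answer: cakgbldvmvaakkgg

Derivation:
After op 1 (move_right): buffer="cbldvmvly" (len 9), cursors c1@8 c2@9, authorship .........
After op 2 (delete): buffer="cbldvmv" (len 7), cursors c1@7 c2@7, authorship .......
After op 3 (add_cursor(0)): buffer="cbldvmv" (len 7), cursors c3@0 c1@7 c2@7, authorship .......
After op 4 (move_right): buffer="cbldvmv" (len 7), cursors c3@1 c1@7 c2@7, authorship .......
After op 5 (insert('a')): buffer="cabldvmvaa" (len 10), cursors c3@2 c1@10 c2@10, authorship .3......12
After op 6 (insert('k')): buffer="cakbldvmvaakk" (len 13), cursors c3@3 c1@13 c2@13, authorship .33......1212
After op 7 (insert('g')): buffer="cakgbldvmvaakkgg" (len 16), cursors c3@4 c1@16 c2@16, authorship .333......121212
After op 8 (move_right): buffer="cakgbldvmvaakkgg" (len 16), cursors c3@5 c1@16 c2@16, authorship .333......121212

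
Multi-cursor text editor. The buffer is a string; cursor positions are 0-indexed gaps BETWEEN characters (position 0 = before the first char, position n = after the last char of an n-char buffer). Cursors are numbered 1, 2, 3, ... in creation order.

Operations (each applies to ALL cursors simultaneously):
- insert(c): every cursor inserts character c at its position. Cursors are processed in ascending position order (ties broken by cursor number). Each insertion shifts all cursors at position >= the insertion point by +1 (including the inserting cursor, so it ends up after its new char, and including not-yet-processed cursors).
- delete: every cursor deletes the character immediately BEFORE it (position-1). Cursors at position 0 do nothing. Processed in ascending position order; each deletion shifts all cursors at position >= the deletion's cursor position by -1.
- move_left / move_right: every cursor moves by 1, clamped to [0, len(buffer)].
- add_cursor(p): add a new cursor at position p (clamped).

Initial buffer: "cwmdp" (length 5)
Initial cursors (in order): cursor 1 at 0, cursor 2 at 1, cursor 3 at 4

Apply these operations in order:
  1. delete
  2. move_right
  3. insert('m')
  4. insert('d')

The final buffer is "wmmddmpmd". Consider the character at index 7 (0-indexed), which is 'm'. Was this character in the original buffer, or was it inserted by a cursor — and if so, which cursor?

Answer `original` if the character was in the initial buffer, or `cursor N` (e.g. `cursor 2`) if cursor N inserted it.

After op 1 (delete): buffer="wmp" (len 3), cursors c1@0 c2@0 c3@2, authorship ...
After op 2 (move_right): buffer="wmp" (len 3), cursors c1@1 c2@1 c3@3, authorship ...
After op 3 (insert('m')): buffer="wmmmpm" (len 6), cursors c1@3 c2@3 c3@6, authorship .12..3
After op 4 (insert('d')): buffer="wmmddmpmd" (len 9), cursors c1@5 c2@5 c3@9, authorship .1212..33
Authorship (.=original, N=cursor N): . 1 2 1 2 . . 3 3
Index 7: author = 3

Answer: cursor 3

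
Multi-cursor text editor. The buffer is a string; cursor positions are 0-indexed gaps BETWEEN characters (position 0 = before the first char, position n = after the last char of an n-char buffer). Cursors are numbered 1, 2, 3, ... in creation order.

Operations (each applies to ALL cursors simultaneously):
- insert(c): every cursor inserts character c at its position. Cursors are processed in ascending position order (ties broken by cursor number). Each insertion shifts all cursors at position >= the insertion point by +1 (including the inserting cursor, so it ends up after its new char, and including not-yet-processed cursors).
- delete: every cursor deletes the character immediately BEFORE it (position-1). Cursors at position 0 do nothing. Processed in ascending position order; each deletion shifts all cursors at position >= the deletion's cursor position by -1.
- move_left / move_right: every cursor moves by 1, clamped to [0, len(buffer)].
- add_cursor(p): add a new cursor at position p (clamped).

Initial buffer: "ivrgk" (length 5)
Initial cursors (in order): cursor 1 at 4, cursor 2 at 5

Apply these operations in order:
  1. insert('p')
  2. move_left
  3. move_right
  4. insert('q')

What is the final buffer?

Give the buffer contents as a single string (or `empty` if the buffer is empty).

Answer: ivrgpqkpq

Derivation:
After op 1 (insert('p')): buffer="ivrgpkp" (len 7), cursors c1@5 c2@7, authorship ....1.2
After op 2 (move_left): buffer="ivrgpkp" (len 7), cursors c1@4 c2@6, authorship ....1.2
After op 3 (move_right): buffer="ivrgpkp" (len 7), cursors c1@5 c2@7, authorship ....1.2
After op 4 (insert('q')): buffer="ivrgpqkpq" (len 9), cursors c1@6 c2@9, authorship ....11.22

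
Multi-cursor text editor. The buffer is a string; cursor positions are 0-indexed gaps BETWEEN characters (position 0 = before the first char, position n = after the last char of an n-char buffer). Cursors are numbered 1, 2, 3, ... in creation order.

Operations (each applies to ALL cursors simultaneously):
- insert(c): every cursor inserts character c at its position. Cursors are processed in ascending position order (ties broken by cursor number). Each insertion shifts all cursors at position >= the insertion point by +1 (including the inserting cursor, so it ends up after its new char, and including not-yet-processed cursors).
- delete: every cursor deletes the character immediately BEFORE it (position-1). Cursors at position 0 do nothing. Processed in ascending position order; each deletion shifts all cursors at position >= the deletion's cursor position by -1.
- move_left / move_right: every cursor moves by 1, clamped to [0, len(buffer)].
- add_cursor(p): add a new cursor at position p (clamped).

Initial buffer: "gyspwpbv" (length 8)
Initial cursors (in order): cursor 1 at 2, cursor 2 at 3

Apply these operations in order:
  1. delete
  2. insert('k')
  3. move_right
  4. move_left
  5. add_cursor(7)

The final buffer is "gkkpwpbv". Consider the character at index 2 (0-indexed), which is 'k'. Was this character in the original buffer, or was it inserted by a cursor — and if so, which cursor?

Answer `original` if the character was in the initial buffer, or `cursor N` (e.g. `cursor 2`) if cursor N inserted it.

After op 1 (delete): buffer="gpwpbv" (len 6), cursors c1@1 c2@1, authorship ......
After op 2 (insert('k')): buffer="gkkpwpbv" (len 8), cursors c1@3 c2@3, authorship .12.....
After op 3 (move_right): buffer="gkkpwpbv" (len 8), cursors c1@4 c2@4, authorship .12.....
After op 4 (move_left): buffer="gkkpwpbv" (len 8), cursors c1@3 c2@3, authorship .12.....
After op 5 (add_cursor(7)): buffer="gkkpwpbv" (len 8), cursors c1@3 c2@3 c3@7, authorship .12.....
Authorship (.=original, N=cursor N): . 1 2 . . . . .
Index 2: author = 2

Answer: cursor 2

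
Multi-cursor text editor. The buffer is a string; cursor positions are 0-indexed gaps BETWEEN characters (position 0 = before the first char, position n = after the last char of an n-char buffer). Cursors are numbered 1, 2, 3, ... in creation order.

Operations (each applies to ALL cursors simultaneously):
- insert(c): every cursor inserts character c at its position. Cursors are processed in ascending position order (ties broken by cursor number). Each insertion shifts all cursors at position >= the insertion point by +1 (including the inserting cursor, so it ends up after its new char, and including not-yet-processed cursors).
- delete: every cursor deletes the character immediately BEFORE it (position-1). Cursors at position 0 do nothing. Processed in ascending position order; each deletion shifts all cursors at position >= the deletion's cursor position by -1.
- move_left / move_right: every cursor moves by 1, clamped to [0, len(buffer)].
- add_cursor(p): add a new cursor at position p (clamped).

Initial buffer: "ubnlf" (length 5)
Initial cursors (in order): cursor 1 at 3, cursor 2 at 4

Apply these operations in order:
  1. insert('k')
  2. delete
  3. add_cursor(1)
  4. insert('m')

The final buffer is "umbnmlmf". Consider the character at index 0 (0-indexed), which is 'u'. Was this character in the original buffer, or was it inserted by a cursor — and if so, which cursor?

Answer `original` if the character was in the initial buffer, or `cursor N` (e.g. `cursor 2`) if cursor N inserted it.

Answer: original

Derivation:
After op 1 (insert('k')): buffer="ubnklkf" (len 7), cursors c1@4 c2@6, authorship ...1.2.
After op 2 (delete): buffer="ubnlf" (len 5), cursors c1@3 c2@4, authorship .....
After op 3 (add_cursor(1)): buffer="ubnlf" (len 5), cursors c3@1 c1@3 c2@4, authorship .....
After op 4 (insert('m')): buffer="umbnmlmf" (len 8), cursors c3@2 c1@5 c2@7, authorship .3..1.2.
Authorship (.=original, N=cursor N): . 3 . . 1 . 2 .
Index 0: author = original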